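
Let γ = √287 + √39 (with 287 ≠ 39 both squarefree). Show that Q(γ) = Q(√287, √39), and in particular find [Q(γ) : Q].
[Q(γ) : Q] = 4 (equivalently, Q(γ) = Q(√287, √39))

Obviously Q(γ) ⊆ Q(√287, √39), and [Q(√287, √39):Q] = 4 (since 287, 39 are distinct squarefree integers > 1 with 11193 not a perfect square). To show equality we compute the minimal polynomial of γ. From γ = √287 + √39: γ^2 = 287 + 2√(11193) + 39 = 326 + 2√(11193), so γ^2 - 326 = 2√(11193); squaring, (γ^2 - 326)^2 = 4·11193, i.e. γ^4 - 652γ^2 + 106276 - 44772 = 0, i.e. γ^4 - 652γ^2 + 61504 = 0. So γ is a root of x^4 - 652x^2 + 61504. This polynomial is irreducible over Q: it has no rational root (each ±√287 ± √39 is irrational), and any factorization into two quadratics over Q would force √(11193) ∈ Q (pairing opposite roots) or √287, √39 ∈ Q (other pairings), all impossible. Hence [Q(γ):Q] = 4 = [Q(√287, √39):Q], so Q(γ) = Q(√287, √39).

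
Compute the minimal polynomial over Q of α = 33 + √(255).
m_α(x) = x^2 - 66x + 834

From α - 33 = √(255), squaring gives (α - 33)^2 = 255, i.e. α^2 - 66α + 1089 = 255, so α^2 - 66α + 834 = 0. The discriminant of x^2 - 66x + 834 is (-66)^2 - 4·(834) = 4356 - 3336 = 1020, and 4·(255) is not a perfect square in Q since 255 is squarefree and ≠ 1. Hence x^2 - 66x + 834 is irreducible over Q and is the minimal polynomial of α.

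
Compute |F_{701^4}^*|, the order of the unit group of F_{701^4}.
|F_{701^4}^*| = 241474942800

F_{701^4} has 701^4 = 241474942801 elements; its multiplicative group consists of all nonzero elements, so |F_{701^4}^*| = 241474942801 - 1 = 241474942800. (It is cyclic since any finite subgroup of the multiplicative group of a field is cyclic.)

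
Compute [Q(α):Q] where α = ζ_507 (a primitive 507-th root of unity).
[Q(α):Q] = 312

The minimal polynomial of ζ_507 over Q is the 507-th cyclotomic polynomial Φ_507(x), which is irreducible over Q and has degree φ(507) = 312. Hence [Q(α):Q] = φ(507) = 312.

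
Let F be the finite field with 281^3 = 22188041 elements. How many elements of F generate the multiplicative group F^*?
There are φ(22188040) = 7527168 primitive elements

F_q^* is cyclic of order q - 1 = 22188040. A cyclic group of order m has exactly φ(m) generators. Here m = 22188040 = 2^3 · 5 · 7 · 109 · 727, so the number of primitive elements is φ(22188040) = 7527168.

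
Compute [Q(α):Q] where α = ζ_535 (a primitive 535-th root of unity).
[Q(α):Q] = 424

The minimal polynomial of ζ_535 over Q is the 535-th cyclotomic polynomial Φ_535(x), which is irreducible over Q and has degree φ(535) = 424. Hence [Q(α):Q] = φ(535) = 424.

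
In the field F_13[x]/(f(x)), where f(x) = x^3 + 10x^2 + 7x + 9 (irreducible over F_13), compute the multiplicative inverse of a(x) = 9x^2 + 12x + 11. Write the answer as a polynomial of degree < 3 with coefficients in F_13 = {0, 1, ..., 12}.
a(x)^(-1) ≡ 4x (mod f(x))

Since f is irreducible over F_13, F_13[x]/(f) is a field and a(x) ≠ 0 has an inverse. Apply the extended Euclidean algorithm to f(x) and a(x) in F_13[x]: f(x) = (3x)·a(x) + (9). The last nonzero remainder is the constant 9 = gcd(f, a) in F_13. Back-substituting through the division chain expresses 9 = s(x)·a(x) + t(x)·f(x) with s(x) ≡ 10x (mod f), so (10x)·a(x) ≡ 9 (mod f). Multiplying by 9^(-1) ≡ 3 in F_13 gives a(x)^(-1) ≡ 3·(10x) ≡ 4x (mod f). Check: (9x^2 + 12x + 11)·(4x) = 10x^3 + 9x^2 + 5x ≡ 1 (mod x^3 + 10x^2 + 7x + 9).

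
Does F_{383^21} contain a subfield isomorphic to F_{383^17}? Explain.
No: F_{383^17} is not a subfield of F_{383^21}

F_{p^m} embeds in F_{p^n} iff m | n. Here 17 ∤ 21 (since 21 = 1·17 + 4 with remainder 4 ≠ 0), so F_{383^17} is not a subfield of F_{383^21}. Equivalently: if it were, the tower law would give 17 = [F_{383^17}:F_383] dividing [F_{383^21}:F_383] = 21, contradiction.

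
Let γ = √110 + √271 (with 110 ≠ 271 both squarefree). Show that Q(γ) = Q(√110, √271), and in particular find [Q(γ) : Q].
[Q(γ) : Q] = 4 (equivalently, Q(γ) = Q(√110, √271))

Obviously Q(γ) ⊆ Q(√110, √271), and [Q(√110, √271):Q] = 4 (since 110, 271 are distinct squarefree integers > 1 with 29810 not a perfect square). To show equality we compute the minimal polynomial of γ. From γ = √110 + √271: γ^2 = 110 + 2√(29810) + 271 = 381 + 2√(29810), so γ^2 - 381 = 2√(29810); squaring, (γ^2 - 381)^2 = 4·29810, i.e. γ^4 - 762γ^2 + 145161 - 119240 = 0, i.e. γ^4 - 762γ^2 + 25921 = 0. So γ is a root of x^4 - 762x^2 + 25921. This polynomial is irreducible over Q: it has no rational root (each ±√110 ± √271 is irrational), and any factorization into two quadratics over Q would force √(29810) ∈ Q (pairing opposite roots) or √110, √271 ∈ Q (other pairings), all impossible. Hence [Q(γ):Q] = 4 = [Q(√110, √271):Q], so Q(γ) = Q(√110, √271).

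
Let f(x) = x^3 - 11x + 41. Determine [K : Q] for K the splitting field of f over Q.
[K : Q] = 6

By the rational root test, any rational root of the monic integer polynomial f(x) = x^3 - 11x + 41 must be an integer dividing the constant term 41, i.e. one of ±{1, 41}. Evaluating: f(1) = 31, f(-1) = 51, f(41) = 68511, f(-41) = -68429; none is 0, so f has no rational root and is therefore irreducible over Q (a cubic with no linear factor over a field is irreducible). For an irreducible cubic, the Galois group is A_3 or S_3 according as the discriminant disc(f) = -4a^3 - 27b^2 = -4·(-11)^3 - 27·(41)^2 = -40063 is or is not a square in Q. Here disc(f) = -40063 is not a perfect square in Q, so the Galois group of f over Q is not contained in A_3 and must be all of S_3. The splitting field has degree |S_3| = 6 over Q, so [K : Q] = 6.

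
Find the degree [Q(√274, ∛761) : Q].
[Q(√274, ∛761) : Q] = 6

Let L = Q(√274, ∛761). Since Q(√274) ⊂ L and [Q(√274):Q] = 2, the tower law gives 2 | [L:Q]. Likewise Q(∛761) ⊂ L with [Q(∛761):Q] = 3 (because 761 is not a perfect cube), so 3 | [L:Q]. As gcd(2,3) = 1, [L:Q] is divisible by 6. Conversely L is generated over Q by √274 and ∛761, so [L:Q] ≤ 2·3 = 6. Therefore [Q(√274, ∛761) : Q] = 6.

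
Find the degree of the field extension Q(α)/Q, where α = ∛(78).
[Q(α):Q] = 3

The minimal polynomial of α is x^3 - 78, irreducible over Q since 78 is not a perfect cube (so x^3 - 78 has no rational root). Hence [Q(α):Q] = deg(m_α) = 3.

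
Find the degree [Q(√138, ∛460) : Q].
[Q(√138, ∛460) : Q] = 6

Let L = Q(√138, ∛460). Since Q(√138) ⊂ L and [Q(√138):Q] = 2, the tower law gives 2 | [L:Q]. Likewise Q(∛460) ⊂ L with [Q(∛460):Q] = 3 (because 460 is not a perfect cube), so 3 | [L:Q]. As gcd(2,3) = 1, [L:Q] is divisible by 6. Conversely L is generated over Q by √138 and ∛460, so [L:Q] ≤ 2·3 = 6. Therefore [Q(√138, ∛460) : Q] = 6.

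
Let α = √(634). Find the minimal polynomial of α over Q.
m_α(x) = x^2 - 634

α satisfies α^2 - 634 = 0, so x^2 - 634 annihilates α. Since d = 634 is squarefree and ≠ 1, it is not a perfect square in Q, so x^2 - 634 has no rational root and is therefore irreducible over Q (a degree-2 polynomial over a field is irreducible iff it has no root). Hence m_α(x) = x^2 - 634.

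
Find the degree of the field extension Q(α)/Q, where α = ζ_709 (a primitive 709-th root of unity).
[Q(α):Q] = 708

The minimal polynomial of ζ_709 over Q is the 709-th cyclotomic polynomial Φ_709(x), which is irreducible over Q and has degree φ(709) = 708. Hence [Q(α):Q] = φ(709) = 708.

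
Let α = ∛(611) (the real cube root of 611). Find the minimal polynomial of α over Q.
m_α(x) = x^3 - 611

α satisfies α^3 = 611, so x^3 - 611 annihilates α. By the rational root test, a rational root p/q (in lowest terms) of x^3 - 611 would satisfy p^3 = 611 q^3, forcing q = 1 and p^3 = 611; but 611 is not a perfect cube, contradiction. A monic cubic over Q with no rational root is irreducible (any nontrivial factorization would include a linear factor). Hence x^3 - 611 is the minimal polynomial of α, and in particular [Q(α):Q] = 3.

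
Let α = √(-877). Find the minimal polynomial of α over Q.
m_α(x) = x^2 + 877

α satisfies α^2 + 877 = 0, so x^2 + 877 annihilates α. Since d = -877 is squarefree and ≠ 1, it is not a perfect square in Q, so x^2 + 877 has no rational root and is therefore irreducible over Q (a degree-2 polynomial over a field is irreducible iff it has no root). Hence m_α(x) = x^2 + 877.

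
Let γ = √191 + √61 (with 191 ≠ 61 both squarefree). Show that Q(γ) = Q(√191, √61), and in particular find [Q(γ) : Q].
[Q(γ) : Q] = 4 (equivalently, Q(γ) = Q(√191, √61))

Obviously Q(γ) ⊆ Q(√191, √61), and [Q(√191, √61):Q] = 4 (since 191, 61 are distinct squarefree integers > 1 with 11651 not a perfect square). To show equality we compute the minimal polynomial of γ. From γ = √191 + √61: γ^2 = 191 + 2√(11651) + 61 = 252 + 2√(11651), so γ^2 - 252 = 2√(11651); squaring, (γ^2 - 252)^2 = 4·11651, i.e. γ^4 - 504γ^2 + 63504 - 46604 = 0, i.e. γ^4 - 504γ^2 + 16900 = 0. So γ is a root of x^4 - 504x^2 + 16900. This polynomial is irreducible over Q: it has no rational root (each ±√191 ± √61 is irrational), and any factorization into two quadratics over Q would force √(11651) ∈ Q (pairing opposite roots) or √191, √61 ∈ Q (other pairings), all impossible. Hence [Q(γ):Q] = 4 = [Q(√191, √61):Q], so Q(γ) = Q(√191, √61).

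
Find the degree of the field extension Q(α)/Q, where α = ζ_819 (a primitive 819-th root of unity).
[Q(α):Q] = 432

The minimal polynomial of ζ_819 over Q is the 819-th cyclotomic polynomial Φ_819(x), which is irreducible over Q and has degree φ(819) = 432. Hence [Q(α):Q] = φ(819) = 432.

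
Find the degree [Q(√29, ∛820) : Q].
[Q(√29, ∛820) : Q] = 6

Let L = Q(√29, ∛820). Since Q(√29) ⊂ L and [Q(√29):Q] = 2, the tower law gives 2 | [L:Q]. Likewise Q(∛820) ⊂ L with [Q(∛820):Q] = 3 (because 820 is not a perfect cube), so 3 | [L:Q]. As gcd(2,3) = 1, [L:Q] is divisible by 6. Conversely L is generated over Q by √29 and ∛820, so [L:Q] ≤ 2·3 = 6. Therefore [Q(√29, ∛820) : Q] = 6.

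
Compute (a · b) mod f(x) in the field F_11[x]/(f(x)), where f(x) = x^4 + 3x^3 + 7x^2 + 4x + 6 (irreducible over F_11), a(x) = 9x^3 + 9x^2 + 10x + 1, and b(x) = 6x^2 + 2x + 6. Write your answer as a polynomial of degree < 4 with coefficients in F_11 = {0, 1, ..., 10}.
a · b ≡ 2x^3 + 10x^2 + 10x + 7 (mod f(x))

Multiply in F_11[x]: a(x)·b(x) = (9x^3 + 9x^2 + 10x + 1)·(6x^2 + 2x + 6) = 10x^5 + 6x^4 + 3x^2 + 7x + 6. This has degree ≥ 4, so divide by f(x) over F_11: 10x^5 + 6x^4 + 3x^2 + 7x + 6 = (10x + 9)·(x^4 + 3x^3 + 7x^2 + 4x + 6) + (2x^3 + 10x^2 + 10x + 7). Hence a·b ≡ 2x^3 + 10x^2 + 10x + 7 (mod f). (F_11[x]/(f) is a field with 11^4 = 14641 elements since f is irreducible of degree 4.)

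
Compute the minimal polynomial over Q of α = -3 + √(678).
m_α(x) = x^2 + 6x - 669

From α + 3 = √(678), squaring gives (α + 3)^2 = 678, i.e. α^2 + 6α + 9 = 678, so α^2 + 6α - 669 = 0. The discriminant of x^2 + 6x - 669 is (6)^2 - 4·(-669) = 36 + 2676 = 2712, and 4·(678) is not a perfect square in Q since 678 is squarefree and ≠ 1. Hence x^2 + 6x - 669 is irreducible over Q and is the minimal polynomial of α.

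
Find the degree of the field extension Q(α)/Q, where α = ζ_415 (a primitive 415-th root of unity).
[Q(α):Q] = 328

The minimal polynomial of ζ_415 over Q is the 415-th cyclotomic polynomial Φ_415(x), which is irreducible over Q and has degree φ(415) = 328. Hence [Q(α):Q] = φ(415) = 328.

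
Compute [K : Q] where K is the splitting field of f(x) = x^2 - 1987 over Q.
[K : Q] = 2

f(x) = x^2 - 1987 factors as (x - √1987)(x + √1987). The splitting field is K = Q(√1987). Since 1987 is squarefree and > 1, it is not a perfect square, so x^2 - 1987 is irreducible over Q and [Q(√1987) : Q] = 2. Hence [K : Q] = 2.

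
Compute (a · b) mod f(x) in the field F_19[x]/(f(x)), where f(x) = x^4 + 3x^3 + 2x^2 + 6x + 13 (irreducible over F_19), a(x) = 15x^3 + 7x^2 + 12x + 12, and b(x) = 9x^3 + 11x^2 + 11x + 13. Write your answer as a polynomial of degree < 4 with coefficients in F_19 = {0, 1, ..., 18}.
a · b ≡ 9x^3 + 17x^2 + 6x + 3 (mod f(x))

Multiply in F_19[x]: a(x)·b(x) = (15x^3 + 7x^2 + 12x + 12)·(9x^3 + 11x^2 + 11x + 13) = 2x^6 + 8x^4 + 18x^3 + 13x^2 + 3x + 4. This has degree ≥ 4, so divide by f(x) over F_19: 2x^6 + 8x^4 + 18x^3 + 13x^2 + 3x + 4 = (2x^2 + 13x + 3)·(x^4 + 3x^3 + 2x^2 + 6x + 13) + (9x^3 + 17x^2 + 6x + 3). Hence a·b ≡ 9x^3 + 17x^2 + 6x + 3 (mod f). (F_19[x]/(f) is a field with 19^4 = 130321 elements since f is irreducible of degree 4.)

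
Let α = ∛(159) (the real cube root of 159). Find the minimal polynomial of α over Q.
m_α(x) = x^3 - 159

α satisfies α^3 = 159, so x^3 - 159 annihilates α. By the rational root test, a rational root p/q (in lowest terms) of x^3 - 159 would satisfy p^3 = 159 q^3, forcing q = 1 and p^3 = 159; but 159 is not a perfect cube, contradiction. A monic cubic over Q with no rational root is irreducible (any nontrivial factorization would include a linear factor). Hence x^3 - 159 is the minimal polynomial of α, and in particular [Q(α):Q] = 3.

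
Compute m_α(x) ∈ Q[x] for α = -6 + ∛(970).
m_α(x) = x^3 + 18x^2 + 108x - 754

Set β = α + 6 = ∛(970), so β^3 = 970. Then (α + 6)^3 - 970 = 0, i.e. α is a root of g(x) = (x + 6)^3 - 970 = x^3 + 18x^2 + 108x - 754. Since g(x) = h(x + 6) where h(x) = x^3 - 970, and h is irreducible over Q (because 970 is not a perfect cube, so h has no rational root, and a monic cubic with no rational root is irreducible), g is also irreducible (irreducibility is preserved under the substitution x → x + 6). Hence m_α(x) = x^3 + 18x^2 + 108x - 754.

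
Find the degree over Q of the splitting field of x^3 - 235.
[K : Q] = 6

The roots of x^3 - 235 are ∛235, ω∛235, ω^2∛235 where ω = e^(2πi/3) is a primitive cube root of unity, so K = Q(∛235, ω). Now [Q(∛235):Q] = 3 (since 235 is not a perfect cube, x^3 - 235 is irreducible) and [Q(ω):Q] = 2. Both 2 and 3 divide [K:Q], and [K:Q] ≤ 3·2 = 6, so [K:Q] = 6. (Equivalently: Q(∛235) ⊂ R but ω ∉ R, so [K : Q(∛235)] = 2.)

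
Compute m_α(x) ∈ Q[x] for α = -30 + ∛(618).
m_α(x) = x^3 + 90x^2 + 2700x + 26382

Set β = α + 30 = ∛(618), so β^3 = 618. Then (α + 30)^3 - 618 = 0, i.e. α is a root of g(x) = (x + 30)^3 - 618 = x^3 + 90x^2 + 2700x + 26382. Since g(x) = h(x + 30) where h(x) = x^3 - 618, and h is irreducible over Q (because 618 is not a perfect cube, so h has no rational root, and a monic cubic with no rational root is irreducible), g is also irreducible (irreducibility is preserved under the substitution x → x + 30). Hence m_α(x) = x^3 + 90x^2 + 2700x + 26382.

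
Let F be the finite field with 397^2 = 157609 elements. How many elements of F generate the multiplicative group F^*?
There are φ(157608) = 47520 primitive elements

F_q^* is cyclic of order q - 1 = 157608. A cyclic group of order m has exactly φ(m) generators. Here m = 157608 = 2^3 · 3^2 · 11 · 199, so the number of primitive elements is φ(157608) = 47520.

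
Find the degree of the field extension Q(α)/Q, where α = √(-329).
[Q(α):Q] = 2

[Q(α):Q] equals the degree of the minimal polynomial of α. Here α^2 = -329 and x^2 + 329 is irreducible (d = -329 is squarefree, ≠ 1, hence not a square), so deg(m_α) = 2. Thus [Q(α):Q] = 2.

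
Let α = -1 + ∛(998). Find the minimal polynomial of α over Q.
m_α(x) = x^3 + 3x^2 + 3x - 997

Set β = α + 1 = ∛(998), so β^3 = 998. Then (α + 1)^3 - 998 = 0, i.e. α is a root of g(x) = (x + 1)^3 - 998 = x^3 + 3x^2 + 3x - 997. Since g(x) = h(x + 1) where h(x) = x^3 - 998, and h is irreducible over Q (because 998 is not a perfect cube, so h has no rational root, and a monic cubic with no rational root is irreducible), g is also irreducible (irreducibility is preserved under the substitution x → x + 1). Hence m_α(x) = x^3 + 3x^2 + 3x - 997.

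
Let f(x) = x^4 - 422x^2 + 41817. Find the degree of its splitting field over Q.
[K : Q] = 4

Solving the quadratic in x^2: x^2 = (422 ± √(422^2 - 4·41817))/2 = (422 ± √10816)/2 = (422 ± 104)/2, giving x^2 = 263 or x^2 = 159. So f(x) = (x^2 - 263)(x^2 - 159) and the roots of f are ±√263, ±√159. Hence the splitting field is K = Q(√263, √159). Since 263 and 159 are distinct squarefree integers > 1, their product 41817 is not a perfect square, so √159 ∉ Q(√263). By the tower law [K:Q] = [Q(√263,√159):Q(√263)] · [Q(√263):Q] = 2 · 2 = 4.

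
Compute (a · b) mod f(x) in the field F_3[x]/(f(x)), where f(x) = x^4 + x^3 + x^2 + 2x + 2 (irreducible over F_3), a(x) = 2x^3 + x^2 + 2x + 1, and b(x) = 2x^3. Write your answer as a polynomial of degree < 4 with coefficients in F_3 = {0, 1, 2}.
a · b ≡ 2 (mod f(x))

Multiply in F_3[x]: a(x)·b(x) = (2x^3 + x^2 + 2x + 1)·(2x^3) = x^6 + 2x^5 + x^4 + 2x^3. This has degree ≥ 4, so divide by f(x) over F_3: x^6 + 2x^5 + x^4 + 2x^3 = (x^2 + x + 2)·(x^4 + x^3 + x^2 + 2x + 2) + (2). Hence a·b ≡ 2 (mod f). (F_3[x]/(f) is a field with 3^4 = 81 elements since f is irreducible of degree 4.)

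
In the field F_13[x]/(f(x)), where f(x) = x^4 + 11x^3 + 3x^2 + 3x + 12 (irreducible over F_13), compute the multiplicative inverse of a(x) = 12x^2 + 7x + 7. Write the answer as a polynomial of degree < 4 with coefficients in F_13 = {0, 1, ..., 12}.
a(x)^(-1) ≡ 6x^3 + 8x^2 + 4x + 10 (mod f(x))

Since f is irreducible over F_13, F_13[x]/(f) is a field and a(x) ≠ 0 has an inverse. Apply the extended Euclidean algorithm to f(x) and a(x) in F_13[x]: f(x) = (12x^2 + 8x + 7)·a(x) + (2x + 2);  a(x) = (6x + 4)·(2x + 2) + (12). The last nonzero remainder is the constant 12 = gcd(f, a) in F_13. Back-substituting through the division chain expresses 12 = s(x)·a(x) + t(x)·f(x) with s(x) ≡ 7x^3 + 5x^2 + 9x + 3 (mod f), so (7x^3 + 5x^2 + 9x + 3)·a(x) ≡ 12 (mod f). Multiplying by 12^(-1) ≡ 12 in F_13 gives a(x)^(-1) ≡ 12·(7x^3 + 5x^2 + 9x + 3) ≡ 6x^3 + 8x^2 + 4x + 10 (mod f). Check: (12x^2 + 7x + 7)·(6x^3 + 8x^2 + 4x + 10) = 7x^5 + 8x^4 + 3x^3 + 9x^2 + 7x + 5 ≡ 1 (mod x^4 + 11x^3 + 3x^2 + 3x + 12).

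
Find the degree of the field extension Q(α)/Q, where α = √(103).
[Q(α):Q] = 2

[Q(α):Q] equals the degree of the minimal polynomial of α. Here α^2 = 103 and x^2 - 103 is irreducible (d = 103 is squarefree, ≠ 1, hence not a square), so deg(m_α) = 2. Thus [Q(α):Q] = 2.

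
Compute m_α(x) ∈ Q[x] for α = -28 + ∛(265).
m_α(x) = x^3 + 84x^2 + 2352x + 21687

Set β = α + 28 = ∛(265), so β^3 = 265. Then (α + 28)^3 - 265 = 0, i.e. α is a root of g(x) = (x + 28)^3 - 265 = x^3 + 84x^2 + 2352x + 21687. Since g(x) = h(x + 28) where h(x) = x^3 - 265, and h is irreducible over Q (because 265 is not a perfect cube, so h has no rational root, and a monic cubic with no rational root is irreducible), g is also irreducible (irreducibility is preserved under the substitution x → x + 28). Hence m_α(x) = x^3 + 84x^2 + 2352x + 21687.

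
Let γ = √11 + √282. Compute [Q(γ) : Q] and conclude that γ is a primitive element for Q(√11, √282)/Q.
[Q(γ) : Q] = 4 (equivalently, Q(γ) = Q(√11, √282))

Obviously Q(γ) ⊆ Q(√11, √282), and [Q(√11, √282):Q] = 4 (since 11, 282 are distinct squarefree integers > 1 with 3102 not a perfect square). To show equality we compute the minimal polynomial of γ. From γ = √11 + √282: γ^2 = 11 + 2√(3102) + 282 = 293 + 2√(3102), so γ^2 - 293 = 2√(3102); squaring, (γ^2 - 293)^2 = 4·3102, i.e. γ^4 - 586γ^2 + 85849 - 12408 = 0, i.e. γ^4 - 586γ^2 + 73441 = 0. So γ is a root of x^4 - 586x^2 + 73441. This polynomial is irreducible over Q: it has no rational root (each ±√11 ± √282 is irrational), and any factorization into two quadratics over Q would force √(3102) ∈ Q (pairing opposite roots) or √11, √282 ∈ Q (other pairings), all impossible. Hence [Q(γ):Q] = 4 = [Q(√11, √282):Q], so Q(γ) = Q(√11, √282).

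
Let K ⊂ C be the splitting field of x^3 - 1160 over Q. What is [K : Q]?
[K : Q] = 6

The roots of x^3 - 1160 are ∛1160, ω∛1160, ω^2∛1160 where ω = e^(2πi/3) is a primitive cube root of unity, so K = Q(∛1160, ω). Now [Q(∛1160):Q] = 3 (since 1160 is not a perfect cube, x^3 - 1160 is irreducible) and [Q(ω):Q] = 2. Both 2 and 3 divide [K:Q], and [K:Q] ≤ 3·2 = 6, so [K:Q] = 6. (Equivalently: Q(∛1160) ⊂ R but ω ∉ R, so [K : Q(∛1160)] = 2.)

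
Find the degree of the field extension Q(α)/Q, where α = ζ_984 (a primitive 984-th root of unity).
[Q(α):Q] = 320

The minimal polynomial of ζ_984 over Q is the 984-th cyclotomic polynomial Φ_984(x), which is irreducible over Q and has degree φ(984) = 320. Hence [Q(α):Q] = φ(984) = 320.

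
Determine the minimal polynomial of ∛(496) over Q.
m_α(x) = x^3 - 496

α satisfies α^3 = 496, so x^3 - 496 annihilates α. By the rational root test, a rational root p/q (in lowest terms) of x^3 - 496 would satisfy p^3 = 496 q^3, forcing q = 1 and p^3 = 496; but 496 is not a perfect cube, contradiction. A monic cubic over Q with no rational root is irreducible (any nontrivial factorization would include a linear factor). Hence x^3 - 496 is the minimal polynomial of α, and in particular [Q(α):Q] = 3.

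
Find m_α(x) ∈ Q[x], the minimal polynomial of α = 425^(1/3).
m_α(x) = x^3 - 425

α satisfies α^3 = 425, so x^3 - 425 annihilates α. By the rational root test, a rational root p/q (in lowest terms) of x^3 - 425 would satisfy p^3 = 425 q^3, forcing q = 1 and p^3 = 425; but 425 is not a perfect cube, contradiction. A monic cubic over Q with no rational root is irreducible (any nontrivial factorization would include a linear factor). Hence x^3 - 425 is the minimal polynomial of α, and in particular [Q(α):Q] = 3.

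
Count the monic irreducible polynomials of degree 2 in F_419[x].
There are 87571 monic irreducible polynomials of degree 2 over F_419

Each element of F_{419^2} that lies in no proper subfield is a root of exactly one monic irreducible of degree 2 over F_419, and each such polynomial has 2 distinct roots in F_{419^2}. By Möbius inversion the count is N_419(2) = (1/2) Σ_{d|2} μ(2/d) · 419^d = (1/2)(μ(2)·419^1 + μ(1)·419^2) = 175142/2 = 87571.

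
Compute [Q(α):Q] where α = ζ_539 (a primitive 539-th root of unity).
[Q(α):Q] = 420

The minimal polynomial of ζ_539 over Q is the 539-th cyclotomic polynomial Φ_539(x), which is irreducible over Q and has degree φ(539) = 420. Hence [Q(α):Q] = φ(539) = 420.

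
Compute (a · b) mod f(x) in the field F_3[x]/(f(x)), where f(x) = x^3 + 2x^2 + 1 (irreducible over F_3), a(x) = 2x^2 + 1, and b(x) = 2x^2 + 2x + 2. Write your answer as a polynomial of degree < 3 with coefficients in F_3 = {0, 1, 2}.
a · b ≡ 2x^2 + x (mod f(x))

Multiply in F_3[x]: a(x)·b(x) = (2x^2 + 1)·(2x^2 + 2x + 2) = x^4 + x^3 + 2x + 2. This has degree ≥ 3, so divide by f(x) over F_3: x^4 + x^3 + 2x + 2 = (x + 2)·(x^3 + 2x^2 + 1) + (2x^2 + x). Hence a·b ≡ 2x^2 + x (mod f). (F_3[x]/(f) is a field with 3^3 = 27 elements since f is irreducible of degree 3.)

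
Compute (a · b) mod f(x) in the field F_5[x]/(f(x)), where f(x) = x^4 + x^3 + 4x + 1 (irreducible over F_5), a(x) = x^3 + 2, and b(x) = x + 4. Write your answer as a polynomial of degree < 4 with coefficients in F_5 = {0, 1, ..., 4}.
a · b ≡ 3x^3 + 3x + 2 (mod f(x))

Multiply in F_5[x]: a(x)·b(x) = (x^3 + 2)·(x + 4) = x^4 + 4x^3 + 2x + 3. This has degree ≥ 4, so divide by f(x) over F_5: x^4 + 4x^3 + 2x + 3 = (1)·(x^4 + x^3 + 4x + 1) + (3x^3 + 3x + 2). Hence a·b ≡ 3x^3 + 3x + 2 (mod f). (F_5[x]/(f) is a field with 5^4 = 625 elements since f is irreducible of degree 4.)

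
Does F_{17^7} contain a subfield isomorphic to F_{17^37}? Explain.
No: F_{17^37} is not a subfield of F_{17^7}

F_{p^m} embeds in F_{p^n} iff m | n. Here 37 ∤ 7 (since 7 = 0·37 + 7 with remainder 7 ≠ 0), so F_{17^37} is not a subfield of F_{17^7}. Equivalently: if it were, the tower law would give 37 = [F_{17^37}:F_17] dividing [F_{17^7}:F_17] = 7, contradiction.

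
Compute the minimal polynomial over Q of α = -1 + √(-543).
m_α(x) = x^2 + 2x + 544

From α + 1 = √(-543), squaring gives (α + 1)^2 = -543, i.e. α^2 + 2α + 1 = -543, so α^2 + 2α + 544 = 0. The discriminant of x^2 + 2x + 544 is (2)^2 - 4·(544) = 4 - 2176 = -2172, and 4·(-543) is not a perfect square in Q since -543 is squarefree and ≠ 1. Hence x^2 + 2x + 544 is irreducible over Q and is the minimal polynomial of α.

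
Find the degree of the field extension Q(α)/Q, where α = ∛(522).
[Q(α):Q] = 3

The minimal polynomial of α is x^3 - 522, irreducible over Q since 522 is not a perfect cube (so x^3 - 522 has no rational root). Hence [Q(α):Q] = deg(m_α) = 3.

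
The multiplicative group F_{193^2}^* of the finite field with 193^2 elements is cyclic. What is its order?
|F_{193^2}^*| = 37248

F_{193^2} has 193^2 = 37249 elements; its multiplicative group consists of all nonzero elements, so |F_{193^2}^*| = 37249 - 1 = 37248. (It is cyclic since any finite subgroup of the multiplicative group of a field is cyclic.)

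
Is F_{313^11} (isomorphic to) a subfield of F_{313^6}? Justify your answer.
No: F_{313^11} is not a subfield of F_{313^6}

F_{p^m} embeds in F_{p^n} iff m | n. Here 11 ∤ 6 (since 6 = 0·11 + 6 with remainder 6 ≠ 0), so F_{313^11} is not a subfield of F_{313^6}. Equivalently: if it were, the tower law would give 11 = [F_{313^11}:F_313] dividing [F_{313^6}:F_313] = 6, contradiction.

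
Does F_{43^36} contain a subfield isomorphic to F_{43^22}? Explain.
No: F_{43^22} is not a subfield of F_{43^36}

F_{p^m} embeds in F_{p^n} iff m | n. Here 22 ∤ 36 (since 36 = 1·22 + 14 with remainder 14 ≠ 0), so F_{43^22} is not a subfield of F_{43^36}. Equivalently: if it were, the tower law would give 22 = [F_{43^22}:F_43] dividing [F_{43^36}:F_43] = 36, contradiction.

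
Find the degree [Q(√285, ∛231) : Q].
[Q(√285, ∛231) : Q] = 6

Let L = Q(√285, ∛231). Since Q(√285) ⊂ L and [Q(√285):Q] = 2, the tower law gives 2 | [L:Q]. Likewise Q(∛231) ⊂ L with [Q(∛231):Q] = 3 (because 231 is not a perfect cube), so 3 | [L:Q]. As gcd(2,3) = 1, [L:Q] is divisible by 6. Conversely L is generated over Q by √285 and ∛231, so [L:Q] ≤ 2·3 = 6. Therefore [Q(√285, ∛231) : Q] = 6.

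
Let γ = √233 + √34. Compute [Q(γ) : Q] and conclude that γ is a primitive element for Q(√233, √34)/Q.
[Q(γ) : Q] = 4 (equivalently, Q(γ) = Q(√233, √34))

Obviously Q(γ) ⊆ Q(√233, √34), and [Q(√233, √34):Q] = 4 (since 233, 34 are distinct squarefree integers > 1 with 7922 not a perfect square). To show equality we compute the minimal polynomial of γ. From γ = √233 + √34: γ^2 = 233 + 2√(7922) + 34 = 267 + 2√(7922), so γ^2 - 267 = 2√(7922); squaring, (γ^2 - 267)^2 = 4·7922, i.e. γ^4 - 534γ^2 + 71289 - 31688 = 0, i.e. γ^4 - 534γ^2 + 39601 = 0. So γ is a root of x^4 - 534x^2 + 39601. This polynomial is irreducible over Q: it has no rational root (each ±√233 ± √34 is irrational), and any factorization into two quadratics over Q would force √(7922) ∈ Q (pairing opposite roots) or √233, √34 ∈ Q (other pairings), all impossible. Hence [Q(γ):Q] = 4 = [Q(√233, √34):Q], so Q(γ) = Q(√233, √34).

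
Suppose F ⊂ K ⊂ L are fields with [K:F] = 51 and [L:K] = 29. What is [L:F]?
[L:F] = 1479

The tower law says that for any tower of field extensions F ⊂ K ⊂ L with finite degrees, [L:F] = [L:K] · [K:F]. Here this gives [L:F] = 29 · 51 = 1479.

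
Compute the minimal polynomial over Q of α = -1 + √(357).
m_α(x) = x^2 + 2x - 356

From α + 1 = √(357), squaring gives (α + 1)^2 = 357, i.e. α^2 + 2α + 1 = 357, so α^2 + 2α - 356 = 0. The discriminant of x^2 + 2x - 356 is (2)^2 - 4·(-356) = 4 + 1424 = 1428, and 4·(357) is not a perfect square in Q since 357 is squarefree and ≠ 1. Hence x^2 + 2x - 356 is irreducible over Q and is the minimal polynomial of α.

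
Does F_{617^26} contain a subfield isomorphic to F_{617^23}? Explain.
No: F_{617^23} is not a subfield of F_{617^26}

F_{p^m} embeds in F_{p^n} iff m | n. Here 23 ∤ 26 (since 26 = 1·23 + 3 with remainder 3 ≠ 0), so F_{617^23} is not a subfield of F_{617^26}. Equivalently: if it were, the tower law would give 23 = [F_{617^23}:F_617] dividing [F_{617^26}:F_617] = 26, contradiction.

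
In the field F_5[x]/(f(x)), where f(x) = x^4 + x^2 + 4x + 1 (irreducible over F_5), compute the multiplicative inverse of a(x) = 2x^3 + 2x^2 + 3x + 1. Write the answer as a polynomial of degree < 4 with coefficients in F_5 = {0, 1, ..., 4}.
a(x)^(-1) ≡ 3x^3 + 4x + 2 (mod f(x))

Since f is irreducible over F_5, F_5[x]/(f) is a field and a(x) ≠ 0 has an inverse. Apply the extended Euclidean algorithm to f(x) and a(x) in F_5[x]: f(x) = (3x + 2)·a(x) + (3x^2 + 4);  a(x) = (4x + 4)·(3x^2 + 4) + (2x);  (3x^2 + 4) = (4x)·(2x) + (4). The last nonzero remainder is the constant 4 = gcd(f, a) in F_5. Back-substituting through the division chain expresses 4 = s(x)·a(x) + t(x)·f(x) with s(x) ≡ 2x^3 + x + 3 (mod f), so (2x^3 + x + 3)·a(x) ≡ 4 (mod f). Multiplying by 4^(-1) ≡ 4 in F_5 gives a(x)^(-1) ≡ 4·(2x^3 + x + 3) ≡ 3x^3 + 4x + 2 (mod f). Check: (2x^3 + 2x^2 + 3x + 1)·(3x^3 + 4x + 2) = x^6 + x^5 + 2x^4 + x^2 + 2 ≡ 1 (mod x^4 + x^2 + 4x + 1).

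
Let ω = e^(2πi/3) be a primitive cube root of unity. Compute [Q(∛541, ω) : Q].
[Q(∛541, ω) : Q] = 6

[Q(∛541):Q] = 3 (min poly x^3 - 541, irreducible since 541 is not a perfect cube). [Q(ω):Q] = 2 (min poly x^2 + x + 1). Since Q(∛541) ⊂ R and ω ∉ R, we have ω ∉ Q(∛541), so x^2 + x + 1 remains irreducible over Q(∛541) and [Q(∛541, ω) : Q(∛541)] = 2. By the tower law, [Q(∛541, ω) : Q] = 3 · 2 = 6. (In fact Q(∛541, ω) is the splitting field of x^3 - 541 over Q.)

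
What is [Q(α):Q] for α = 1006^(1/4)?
[Q(α):Q] = 4

α is a root of x^4 - 1006. By Eisenstein's criterion at the prime p = 2 (which divides the constant term 1006 but p^2 = 4 does not, since 1006 is squarefree), x^4 - 1006 is irreducible over Q. Hence [Q(α):Q] = 4.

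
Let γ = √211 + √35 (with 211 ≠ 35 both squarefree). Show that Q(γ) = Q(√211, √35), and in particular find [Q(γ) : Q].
[Q(γ) : Q] = 4 (equivalently, Q(γ) = Q(√211, √35))

Obviously Q(γ) ⊆ Q(√211, √35), and [Q(√211, √35):Q] = 4 (since 211, 35 are distinct squarefree integers > 1 with 7385 not a perfect square). To show equality we compute the minimal polynomial of γ. From γ = √211 + √35: γ^2 = 211 + 2√(7385) + 35 = 246 + 2√(7385), so γ^2 - 246 = 2√(7385); squaring, (γ^2 - 246)^2 = 4·7385, i.e. γ^4 - 492γ^2 + 60516 - 29540 = 0, i.e. γ^4 - 492γ^2 + 30976 = 0. So γ is a root of x^4 - 492x^2 + 30976. This polynomial is irreducible over Q: it has no rational root (each ±√211 ± √35 is irrational), and any factorization into two quadratics over Q would force √(7385) ∈ Q (pairing opposite roots) or √211, √35 ∈ Q (other pairings), all impossible. Hence [Q(γ):Q] = 4 = [Q(√211, √35):Q], so Q(γ) = Q(√211, √35).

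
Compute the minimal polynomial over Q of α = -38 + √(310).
m_α(x) = x^2 + 76x + 1134

From α + 38 = √(310), squaring gives (α + 38)^2 = 310, i.e. α^2 + 76α + 1444 = 310, so α^2 + 76α + 1134 = 0. The discriminant of x^2 + 76x + 1134 is (76)^2 - 4·(1134) = 5776 - 4536 = 1240, and 4·(310) is not a perfect square in Q since 310 is squarefree and ≠ 1. Hence x^2 + 76x + 1134 is irreducible over Q and is the minimal polynomial of α.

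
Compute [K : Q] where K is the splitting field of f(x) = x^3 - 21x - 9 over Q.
[K : Q] = 6

By the rational root test, any rational root of the monic integer polynomial f(x) = x^3 - 21x - 9 must be an integer dividing the constant term -9, i.e. one of ±{1, 3, 9}. Evaluating: f(1) = -29, f(-1) = 11, f(3) = -45, f(-3) = 27, f(9) = 531, f(-9) = -549; none is 0, so f has no rational root and is therefore irreducible over Q (a cubic with no linear factor over a field is irreducible). For an irreducible cubic, the Galois group is A_3 or S_3 according as the discriminant disc(f) = -4a^3 - 27b^2 = -4·(-21)^3 - 27·(-9)^2 = 34857 is or is not a square in Q. Here disc(f) = 34857 is not a perfect square in Q, so the Galois group of f over Q is not contained in A_3 and must be all of S_3. The splitting field has degree |S_3| = 6 over Q, so [K : Q] = 6.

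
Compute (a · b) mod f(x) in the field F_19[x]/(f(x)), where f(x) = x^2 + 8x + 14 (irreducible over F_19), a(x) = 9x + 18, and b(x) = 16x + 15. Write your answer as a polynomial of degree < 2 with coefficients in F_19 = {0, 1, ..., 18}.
a · b ≡ 12x + 2 (mod f(x))

Multiply in F_19[x]: a(x)·b(x) = (9x + 18)·(16x + 15) = 11x^2 + 5x + 4. This has degree ≥ 2, so divide by f(x) over F_19: 11x^2 + 5x + 4 = (11)·(x^2 + 8x + 14) + (12x + 2). Hence a·b ≡ 12x + 2 (mod f). (F_19[x]/(f) is a field with 19^2 = 361 elements since f is irreducible of degree 2.)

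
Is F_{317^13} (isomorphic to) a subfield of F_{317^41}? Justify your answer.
No: F_{317^13} is not a subfield of F_{317^41}

F_{p^m} embeds in F_{p^n} iff m | n. Here 13 ∤ 41 (since 41 = 3·13 + 2 with remainder 2 ≠ 0), so F_{317^13} is not a subfield of F_{317^41}. Equivalently: if it were, the tower law would give 13 = [F_{317^13}:F_317] dividing [F_{317^41}:F_317] = 41, contradiction.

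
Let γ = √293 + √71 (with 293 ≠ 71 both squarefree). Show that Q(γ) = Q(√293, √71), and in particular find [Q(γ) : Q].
[Q(γ) : Q] = 4 (equivalently, Q(γ) = Q(√293, √71))

Obviously Q(γ) ⊆ Q(√293, √71), and [Q(√293, √71):Q] = 4 (since 293, 71 are distinct squarefree integers > 1 with 20803 not a perfect square). To show equality we compute the minimal polynomial of γ. From γ = √293 + √71: γ^2 = 293 + 2√(20803) + 71 = 364 + 2√(20803), so γ^2 - 364 = 2√(20803); squaring, (γ^2 - 364)^2 = 4·20803, i.e. γ^4 - 728γ^2 + 132496 - 83212 = 0, i.e. γ^4 - 728γ^2 + 49284 = 0. So γ is a root of x^4 - 728x^2 + 49284. This polynomial is irreducible over Q: it has no rational root (each ±√293 ± √71 is irrational), and any factorization into two quadratics over Q would force √(20803) ∈ Q (pairing opposite roots) or √293, √71 ∈ Q (other pairings), all impossible. Hence [Q(γ):Q] = 4 = [Q(√293, √71):Q], so Q(γ) = Q(√293, √71).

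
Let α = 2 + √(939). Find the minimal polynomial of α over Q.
m_α(x) = x^2 - 4x - 935

From α - 2 = √(939), squaring gives (α - 2)^2 = 939, i.e. α^2 - 4α + 4 = 939, so α^2 - 4α - 935 = 0. The discriminant of x^2 - 4x - 935 is (-4)^2 - 4·(-935) = 16 + 3740 = 3756, and 4·(939) is not a perfect square in Q since 939 is squarefree and ≠ 1. Hence x^2 - 4x - 935 is irreducible over Q and is the minimal polynomial of α.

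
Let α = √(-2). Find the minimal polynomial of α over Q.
m_α(x) = x^2 + 2

α satisfies α^2 + 2 = 0, so x^2 + 2 annihilates α. Since d = -2 is squarefree and ≠ 1, it is not a perfect square in Q, so x^2 + 2 has no rational root and is therefore irreducible over Q (a degree-2 polynomial over a field is irreducible iff it has no root). Hence m_α(x) = x^2 + 2.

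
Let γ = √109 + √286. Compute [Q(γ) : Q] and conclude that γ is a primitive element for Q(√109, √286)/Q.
[Q(γ) : Q] = 4 (equivalently, Q(γ) = Q(√109, √286))

Obviously Q(γ) ⊆ Q(√109, √286), and [Q(√109, √286):Q] = 4 (since 109, 286 are distinct squarefree integers > 1 with 31174 not a perfect square). To show equality we compute the minimal polynomial of γ. From γ = √109 + √286: γ^2 = 109 + 2√(31174) + 286 = 395 + 2√(31174), so γ^2 - 395 = 2√(31174); squaring, (γ^2 - 395)^2 = 4·31174, i.e. γ^4 - 790γ^2 + 156025 - 124696 = 0, i.e. γ^4 - 790γ^2 + 31329 = 0. So γ is a root of x^4 - 790x^2 + 31329. This polynomial is irreducible over Q: it has no rational root (each ±√109 ± √286 is irrational), and any factorization into two quadratics over Q would force √(31174) ∈ Q (pairing opposite roots) or √109, √286 ∈ Q (other pairings), all impossible. Hence [Q(γ):Q] = 4 = [Q(√109, √286):Q], so Q(γ) = Q(√109, √286).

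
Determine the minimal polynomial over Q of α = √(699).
m_α(x) = x^2 - 699

α satisfies α^2 - 699 = 0, so x^2 - 699 annihilates α. Since d = 699 is squarefree and ≠ 1, it is not a perfect square in Q, so x^2 - 699 has no rational root and is therefore irreducible over Q (a degree-2 polynomial over a field is irreducible iff it has no root). Hence m_α(x) = x^2 - 699.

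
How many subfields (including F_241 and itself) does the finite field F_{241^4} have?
F_{241^4} has 3 subfields

The subfields of F_{p^n} are exactly the fields F_{p^d} for d | n (each is the fixed field of the unique index-d subgroup of Gal(F_{p^n}/F_p) ≅ Z/nZ). The divisors of n = 4 are {1, 2, 4}, giving 3 subfields: F_{241^1}, F_{241^2}, F_{241^4}.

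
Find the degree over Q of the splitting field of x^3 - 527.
[K : Q] = 6

The roots of x^3 - 527 are ∛527, ω∛527, ω^2∛527 where ω = e^(2πi/3) is a primitive cube root of unity, so K = Q(∛527, ω). Now [Q(∛527):Q] = 3 (since 527 is not a perfect cube, x^3 - 527 is irreducible) and [Q(ω):Q] = 2. Both 2 and 3 divide [K:Q], and [K:Q] ≤ 3·2 = 6, so [K:Q] = 6. (Equivalently: Q(∛527) ⊂ R but ω ∉ R, so [K : Q(∛527)] = 2.)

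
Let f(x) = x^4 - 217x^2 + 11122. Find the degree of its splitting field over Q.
[K : Q] = 4

Solving the quadratic in x^2: x^2 = (217 ± √(217^2 - 4·11122))/2 = (217 ± √2601)/2 = (217 ± 51)/2, giving x^2 = 83 or x^2 = 134. So f(x) = (x^2 - 83)(x^2 - 134) and the roots of f are ±√83, ±√134. Hence the splitting field is K = Q(√83, √134). Since 83 and 134 are distinct squarefree integers > 1, their product 11122 is not a perfect square, so √134 ∉ Q(√83). By the tower law [K:Q] = [Q(√83,√134):Q(√83)] · [Q(√83):Q] = 2 · 2 = 4.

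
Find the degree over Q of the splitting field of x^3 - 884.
[K : Q] = 6

The roots of x^3 - 884 are ∛884, ω∛884, ω^2∛884 where ω = e^(2πi/3) is a primitive cube root of unity, so K = Q(∛884, ω). Now [Q(∛884):Q] = 3 (since 884 is not a perfect cube, x^3 - 884 is irreducible) and [Q(ω):Q] = 2. Both 2 and 3 divide [K:Q], and [K:Q] ≤ 3·2 = 6, so [K:Q] = 6. (Equivalently: Q(∛884) ⊂ R but ω ∉ R, so [K : Q(∛884)] = 2.)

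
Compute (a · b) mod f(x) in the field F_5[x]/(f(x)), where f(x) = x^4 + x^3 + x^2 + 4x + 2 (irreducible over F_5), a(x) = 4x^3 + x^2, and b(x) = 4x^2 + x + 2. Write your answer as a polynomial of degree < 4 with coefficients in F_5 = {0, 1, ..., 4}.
a · b ≡ x^3 + x^2 + 1 (mod f(x))

Multiply in F_5[x]: a(x)·b(x) = (4x^3 + x^2)·(4x^2 + x + 2) = x^5 + 3x^4 + 4x^3 + 2x^2. This has degree ≥ 4, so divide by f(x) over F_5: x^5 + 3x^4 + 4x^3 + 2x^2 = (x + 2)·(x^4 + x^3 + x^2 + 4x + 2) + (x^3 + x^2 + 1). Hence a·b ≡ x^3 + x^2 + 1 (mod f). (F_5[x]/(f) is a field with 5^4 = 625 elements since f is irreducible of degree 4.)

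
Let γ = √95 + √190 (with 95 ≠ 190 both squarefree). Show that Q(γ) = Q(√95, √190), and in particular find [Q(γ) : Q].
[Q(γ) : Q] = 4 (equivalently, Q(γ) = Q(√95, √190))

Obviously Q(γ) ⊆ Q(√95, √190), and [Q(√95, √190):Q] = 4 (since 95, 190 are distinct squarefree integers > 1 with 18050 not a perfect square). To show equality we compute the minimal polynomial of γ. From γ = √95 + √190: γ^2 = 95 + 2√(18050) + 190 = 285 + 2√(18050), so γ^2 - 285 = 2√(18050); squaring, (γ^2 - 285)^2 = 4·18050, i.e. γ^4 - 570γ^2 + 81225 - 72200 = 0, i.e. γ^4 - 570γ^2 + 9025 = 0. So γ is a root of x^4 - 570x^2 + 9025. This polynomial is irreducible over Q: it has no rational root (each ±√95 ± √190 is irrational), and any factorization into two quadratics over Q would force √(18050) ∈ Q (pairing opposite roots) or √95, √190 ∈ Q (other pairings), all impossible. Hence [Q(γ):Q] = 4 = [Q(√95, √190):Q], so Q(γ) = Q(√95, √190).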